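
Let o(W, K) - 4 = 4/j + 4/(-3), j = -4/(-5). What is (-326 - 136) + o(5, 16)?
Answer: -1363/3 ≈ -454.33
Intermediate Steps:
j = ⅘ (j = -4*(-⅕) = ⅘ ≈ 0.80000)
o(W, K) = 23/3 (o(W, K) = 4 + (4/(⅘) + 4/(-3)) = 4 + (4*(5/4) + 4*(-⅓)) = 4 + (5 - 4/3) = 4 + 11/3 = 23/3)
(-326 - 136) + o(5, 16) = (-326 - 136) + 23/3 = -462 + 23/3 = -1363/3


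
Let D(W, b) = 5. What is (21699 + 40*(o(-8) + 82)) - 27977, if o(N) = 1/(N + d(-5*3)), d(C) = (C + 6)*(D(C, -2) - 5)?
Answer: -3003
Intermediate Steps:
d(C) = 0 (d(C) = (C + 6)*(5 - 5) = (6 + C)*0 = 0)
o(N) = 1/N (o(N) = 1/(N + 0) = 1/N)
(21699 + 40*(o(-8) + 82)) - 27977 = (21699 + 40*(1/(-8) + 82)) - 27977 = (21699 + 40*(-1/8 + 82)) - 27977 = (21699 + 40*(655/8)) - 27977 = (21699 + 3275) - 27977 = 24974 - 27977 = -3003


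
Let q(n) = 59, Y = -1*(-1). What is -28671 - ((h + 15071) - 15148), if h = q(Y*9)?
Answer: -28653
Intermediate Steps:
Y = 1
h = 59
-28671 - ((h + 15071) - 15148) = -28671 - ((59 + 15071) - 15148) = -28671 - (15130 - 15148) = -28671 - 1*(-18) = -28671 + 18 = -28653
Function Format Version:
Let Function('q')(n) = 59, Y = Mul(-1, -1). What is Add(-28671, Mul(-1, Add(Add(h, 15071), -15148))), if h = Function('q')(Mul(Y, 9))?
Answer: -28653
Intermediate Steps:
Y = 1
h = 59
Add(-28671, Mul(-1, Add(Add(h, 15071), -15148))) = Add(-28671, Mul(-1, Add(Add(59, 15071), -15148))) = Add(-28671, Mul(-1, Add(15130, -15148))) = Add(-28671, Mul(-1, -18)) = Add(-28671, 18) = -28653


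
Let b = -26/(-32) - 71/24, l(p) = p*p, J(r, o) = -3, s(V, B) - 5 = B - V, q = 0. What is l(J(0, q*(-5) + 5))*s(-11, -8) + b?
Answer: 3353/48 ≈ 69.854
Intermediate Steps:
s(V, B) = 5 + B - V (s(V, B) = 5 + (B - V) = 5 + B - V)
l(p) = p²
b = -103/48 (b = -26*(-1/32) - 71*1/24 = 13/16 - 71/24 = -103/48 ≈ -2.1458)
l(J(0, q*(-5) + 5))*s(-11, -8) + b = (-3)²*(5 - 8 - 1*(-11)) - 103/48 = 9*(5 - 8 + 11) - 103/48 = 9*8 - 103/48 = 72 - 103/48 = 3353/48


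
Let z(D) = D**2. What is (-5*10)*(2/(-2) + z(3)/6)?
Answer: -25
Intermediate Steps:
(-5*10)*(2/(-2) + z(3)/6) = (-5*10)*(2/(-2) + 3**2/6) = -50*(2*(-1/2) + 9*(1/6)) = -50*(-1 + 3/2) = -50*1/2 = -25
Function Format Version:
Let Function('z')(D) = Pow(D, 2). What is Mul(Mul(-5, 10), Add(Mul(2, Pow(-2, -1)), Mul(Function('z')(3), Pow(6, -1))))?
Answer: -25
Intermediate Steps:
Mul(Mul(-5, 10), Add(Mul(2, Pow(-2, -1)), Mul(Function('z')(3), Pow(6, -1)))) = Mul(Mul(-5, 10), Add(Mul(2, Pow(-2, -1)), Mul(Pow(3, 2), Pow(6, -1)))) = Mul(-50, Add(Mul(2, Rational(-1, 2)), Mul(9, Rational(1, 6)))) = Mul(-50, Add(-1, Rational(3, 2))) = Mul(-50, Rational(1, 2)) = -25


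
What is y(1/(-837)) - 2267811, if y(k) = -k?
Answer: -1898157806/837 ≈ -2.2678e+6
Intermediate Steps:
y(1/(-837)) - 2267811 = -1/(-837) - 2267811 = -1*(-1/837) - 2267811 = 1/837 - 2267811 = -1898157806/837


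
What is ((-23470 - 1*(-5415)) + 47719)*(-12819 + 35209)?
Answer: 664176960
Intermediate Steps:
((-23470 - 1*(-5415)) + 47719)*(-12819 + 35209) = ((-23470 + 5415) + 47719)*22390 = (-18055 + 47719)*22390 = 29664*22390 = 664176960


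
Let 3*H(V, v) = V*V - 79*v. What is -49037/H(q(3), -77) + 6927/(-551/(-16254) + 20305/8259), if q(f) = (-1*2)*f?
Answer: 1880264252491383/682448355767 ≈ 2755.2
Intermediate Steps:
q(f) = -2*f
H(V, v) = -79*v/3 + V²/3 (H(V, v) = (V*V - 79*v)/3 = (V² - 79*v)/3 = -79*v/3 + V²/3)
-49037/H(q(3), -77) + 6927/(-551/(-16254) + 20305/8259) = -49037/(-79/3*(-77) + (-2*3)²/3) + 6927/(-551/(-16254) + 20305/8259) = -49037/(6083/3 + (⅓)*(-6)²) + 6927/(-551*(-1/16254) + 20305*(1/8259)) = -49037/(6083/3 + (⅓)*36) + 6927/(551/16254 + 20305/8259) = -49037/(6083/3 + 12) + 6927/(111529393/44747262) = -49037/6119/3 + 6927*(44747262/111529393) = -49037*3/6119 + 309964283874/111529393 = -147111/6119 + 309964283874/111529393 = 1880264252491383/682448355767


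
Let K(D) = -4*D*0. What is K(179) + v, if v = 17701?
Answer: 17701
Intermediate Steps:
K(D) = 0
K(179) + v = 0 + 17701 = 17701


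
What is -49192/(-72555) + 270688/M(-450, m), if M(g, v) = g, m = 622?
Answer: -653921048/1088325 ≈ -600.85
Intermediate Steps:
-49192/(-72555) + 270688/M(-450, m) = -49192/(-72555) + 270688/(-450) = -49192*(-1/72555) + 270688*(-1/450) = 49192/72555 - 135344/225 = -653921048/1088325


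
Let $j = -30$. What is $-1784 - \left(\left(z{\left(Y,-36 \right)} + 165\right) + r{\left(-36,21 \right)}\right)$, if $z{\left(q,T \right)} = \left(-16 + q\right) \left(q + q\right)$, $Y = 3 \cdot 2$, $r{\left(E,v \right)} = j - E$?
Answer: $-1835$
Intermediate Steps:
$r{\left(E,v \right)} = -30 - E$
$Y = 6$
$z{\left(q,T \right)} = 2 q \left(-16 + q\right)$ ($z{\left(q,T \right)} = \left(-16 + q\right) 2 q = 2 q \left(-16 + q\right)$)
$-1784 - \left(\left(z{\left(Y,-36 \right)} + 165\right) + r{\left(-36,21 \right)}\right) = -1784 - \left(\left(2 \cdot 6 \left(-16 + 6\right) + 165\right) - -6\right) = -1784 - \left(\left(2 \cdot 6 \left(-10\right) + 165\right) + \left(-30 + 36\right)\right) = -1784 - \left(\left(-120 + 165\right) + 6\right) = -1784 - \left(45 + 6\right) = -1784 - 51 = -1835$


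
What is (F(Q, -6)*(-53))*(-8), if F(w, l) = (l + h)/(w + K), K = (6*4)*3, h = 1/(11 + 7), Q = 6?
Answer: -11342/351 ≈ -32.313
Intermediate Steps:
h = 1/18 ≈ 0.055556
K = 72 (K = 24*3 = 72)
F(w, l) = (1/18 + l)/(72 + w) (F(w, l) = (l + 1/18)/(w + 72) = (1/18 + l)/(72 + w))
(F(Q, -6)*(-53))*(-8) = (((1/18 - 6)/(72 + 6))*(-53))*(-8) = ((-107/18/78)*(-53))*(-8) = (((1/78)*(-107/18))*(-53))*(-8) = -107/1404*(-53)*(-8) = (5671/1404)*(-8) = -11342/351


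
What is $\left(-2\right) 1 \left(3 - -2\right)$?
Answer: $-10$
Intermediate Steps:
$\left(-2\right) 1 \left(3 - -2\right) = - 2 \left(3 + 2\right) = \left(-2\right) 5 = -10$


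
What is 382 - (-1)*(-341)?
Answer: 41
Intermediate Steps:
382 - (-1)*(-341) = 382 - 1*341 = 382 - 341 = 41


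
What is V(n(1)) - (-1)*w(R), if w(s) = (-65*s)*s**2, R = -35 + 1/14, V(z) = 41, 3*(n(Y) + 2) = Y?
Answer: 7600573489/2744 ≈ 2.7699e+6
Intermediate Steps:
n(Y) = -2 + Y/3
R = -489/14 (R = -35 + 1/14 = -489/14 ≈ -34.929)
w(s) = -65*s**3
V(n(1)) - (-1)*w(R) = 41 - (-1)*(-65*(-489/14)**3) = 41 - (-1)*(-65*(-116930169/2744)) = 41 - (-1)*7600460985/2744 = 41 - 1*(-7600460985/2744) = 41 + 7600460985/2744 = 7600573489/2744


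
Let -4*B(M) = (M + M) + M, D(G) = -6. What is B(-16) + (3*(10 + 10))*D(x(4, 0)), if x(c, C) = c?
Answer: -348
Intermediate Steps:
B(M) = -3*M/4 (B(M) = -((M + M) + M)/4 = -(2*M + M)/4 = -3*M/4)
B(-16) + (3*(10 + 10))*D(x(4, 0)) = -¾*(-16) + (3*(10 + 10))*(-6) = 12 + (3*20)*(-6) = 12 + 60*(-6) = 12 - 360 = -348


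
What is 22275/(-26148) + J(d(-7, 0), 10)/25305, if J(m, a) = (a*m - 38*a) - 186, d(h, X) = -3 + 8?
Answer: -64129027/73519460 ≈ -0.87227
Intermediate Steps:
d(h, X) = 5
J(m, a) = -186 - 38*a + a*m (J(m, a) = (-38*a + a*m) - 186 = -186 - 38*a + a*m)
22275/(-26148) + J(d(-7, 0), 10)/25305 = 22275/(-26148) + (-186 - 38*10 + 10*5)/25305 = 22275*(-1/26148) + (-186 - 380 + 50)*(1/25305) = -7425/8716 - 516*1/25305 = -7425/8716 - 172/8435 = -64129027/73519460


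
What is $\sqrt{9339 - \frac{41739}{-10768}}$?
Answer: $\frac{\sqrt{67706553243}}{2692} \approx 96.659$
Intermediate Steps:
$\sqrt{9339 - \frac{41739}{-10768}} = \sqrt{9339 - - \frac{41739}{10768}} = \sqrt{9339 + \frac{41739}{10768}} = \sqrt{\frac{100604091}{10768}} = \frac{\sqrt{67706553243}}{2692}$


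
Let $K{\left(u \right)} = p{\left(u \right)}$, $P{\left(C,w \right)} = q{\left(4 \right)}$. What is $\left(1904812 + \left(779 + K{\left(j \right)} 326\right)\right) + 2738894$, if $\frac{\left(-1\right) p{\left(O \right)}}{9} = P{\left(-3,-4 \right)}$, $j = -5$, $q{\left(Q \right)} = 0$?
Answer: $4644485$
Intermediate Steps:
$P{\left(C,w \right)} = 0$
$p{\left(O \right)} = 0$ ($p{\left(O \right)} = \left(-9\right) 0 = 0$)
$K{\left(u \right)} = 0$
$\left(1904812 + \left(779 + K{\left(j \right)} 326\right)\right) + 2738894 = \left(1904812 + \left(779 + 0 \cdot 326\right)\right) + 2738894 = \left(1904812 + \left(779 + 0\right)\right) + 2738894 = \left(1904812 + 779\right) + 2738894 = 1905591 + 2738894 = 4644485$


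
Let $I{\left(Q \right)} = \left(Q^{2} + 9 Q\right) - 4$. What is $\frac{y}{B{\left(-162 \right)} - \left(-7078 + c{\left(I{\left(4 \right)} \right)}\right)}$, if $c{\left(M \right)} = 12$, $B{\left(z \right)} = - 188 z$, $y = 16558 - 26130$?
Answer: $- \frac{4786}{18761} \approx -0.2551$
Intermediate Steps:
$I{\left(Q \right)} = -4 + Q^{2} + 9 Q$
$y = -9572$ ($y = 16558 - 26130 = -9572$)
$\frac{y}{B{\left(-162 \right)} - \left(-7078 + c{\left(I{\left(4 \right)} \right)}\right)} = - \frac{9572}{\left(-188\right) \left(-162\right) - \left(-7078 + 12\right)} = - \frac{9572}{30456 - -7066} = - \frac{9572}{30456 + 7066} = - \frac{9572}{37522} = \left(-9572\right) \frac{1}{37522} = - \frac{4786}{18761}$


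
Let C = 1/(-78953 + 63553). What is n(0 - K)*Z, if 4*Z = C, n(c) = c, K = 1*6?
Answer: 3/30800 ≈ 9.7403e-5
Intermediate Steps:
K = 6
C = -1/15400 (C = 1/(-15400) = -1/15400 ≈ -6.4935e-5)
Z = -1/61600 (Z = (¼)*(-1/15400) = -1/61600 ≈ -1.6234e-5)
n(0 - K)*Z = (0 - 1*6)*(-1/61600) = (0 - 6)*(-1/61600) = -6*(-1/61600) = 3/30800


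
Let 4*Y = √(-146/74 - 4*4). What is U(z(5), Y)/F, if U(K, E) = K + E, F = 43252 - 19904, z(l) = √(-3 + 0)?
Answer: I*(√24605 + 148*√3)/3455504 ≈ 0.00011958*I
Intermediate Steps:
z(l) = I*√3 (z(l) = √(-3) = I*√3)
Y = I*√24605/148 (Y = √(-146/74 - 4*4)/4 = √(-146*1/74 - 16)/4 = √(-73/37 - 16)/4 = √(-665/37)/4 = (I*√24605/37)/4 = I*√24605/148 ≈ 1.0599*I)
F = 23348
U(K, E) = E + K
U(z(5), Y)/F = (I*√24605/148 + I*√3)/23348 = (I*√3 + I*√24605/148)*(1/23348) = I*√3/23348 + I*√24605/3455504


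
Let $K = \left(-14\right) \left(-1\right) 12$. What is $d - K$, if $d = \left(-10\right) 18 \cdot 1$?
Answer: $-348$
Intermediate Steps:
$K = 168$ ($K = 14 \cdot 12 = 168$)
$d = -180$ ($d = \left(-180\right) 1 = -180$)
$d - K = -180 - 168 = -348$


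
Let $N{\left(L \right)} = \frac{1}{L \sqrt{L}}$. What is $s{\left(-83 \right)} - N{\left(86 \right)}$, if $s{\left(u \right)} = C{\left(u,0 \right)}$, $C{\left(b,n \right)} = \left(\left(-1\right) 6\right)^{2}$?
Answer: $36 - \frac{\sqrt{86}}{7396} \approx 35.999$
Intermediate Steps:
$C{\left(b,n \right)} = 36$ ($C{\left(b,n \right)} = \left(-6\right)^{2} = 36$)
$s{\left(u \right)} = 36$
$N{\left(L \right)} = \frac{1}{L^{\frac{3}{2}}}$
$s{\left(-83 \right)} - N{\left(86 \right)} = 36 - \frac{1}{86 \sqrt{86}} = 36 - \frac{\sqrt{86}}{7396}$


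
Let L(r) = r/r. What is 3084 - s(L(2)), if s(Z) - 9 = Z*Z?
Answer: 3074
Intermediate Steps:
L(r) = 1
s(Z) = 9 + Z² (s(Z) = 9 + Z*Z = 9 + Z²)
3084 - s(L(2)) = 3084 - (9 + 1²) = 3084 - (9 + 1) = 3084 - 1*10 = 3084 - 10 = 3074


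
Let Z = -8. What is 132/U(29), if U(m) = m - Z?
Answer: 132/37 ≈ 3.5676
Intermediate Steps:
U(m) = 8 + m (U(m) = m - 1*(-8) = m + 8 = 8 + m)
132/U(29) = 132/(8 + 29) = 132/37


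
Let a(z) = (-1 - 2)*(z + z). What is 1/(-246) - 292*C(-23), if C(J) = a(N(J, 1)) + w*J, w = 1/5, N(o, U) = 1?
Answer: 3807091/1230 ≈ 3095.2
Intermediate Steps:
a(z) = -6*z
w = 1/5 ≈ 0.20000
C(J) = -6 + J/5 (C(J) = -6*1 + J/5 = -6 + J/5)
1/(-246) - 292*C(-23) = 1/(-246) - 292*(-6 + (1/5)*(-23)) = -1/246 - 292*(-6 - 23/5) = -1/246 - 292*(-53/5) = -1/246 + 15476/5 = 3807091/1230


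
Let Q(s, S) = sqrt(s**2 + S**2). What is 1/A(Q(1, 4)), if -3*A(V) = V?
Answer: -3*sqrt(17)/17 ≈ -0.72761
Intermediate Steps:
Q(s, S) = sqrt(S**2 + s**2)
A(V) = -V/3
1/A(Q(1, 4)) = 1/(-sqrt(4**2 + 1**2)/3) = 1/(-sqrt(16 + 1)/3) = 1/(-sqrt(17)/3) = -3*sqrt(17)/17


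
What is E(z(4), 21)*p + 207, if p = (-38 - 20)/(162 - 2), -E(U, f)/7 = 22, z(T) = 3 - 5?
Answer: 10513/40 ≈ 262.83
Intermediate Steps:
z(T) = -2
E(U, f) = -154 (E(U, f) = -7*22 = -154)
p = -29/80 (p = -58/160 = -58*1/160 = -29/80 ≈ -0.36250)
E(z(4), 21)*p + 207 = -154*(-29/80) + 207 = 2233/40 + 207 = 10513/40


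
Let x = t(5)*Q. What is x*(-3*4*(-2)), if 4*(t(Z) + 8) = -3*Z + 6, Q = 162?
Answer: -39852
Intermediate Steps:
t(Z) = -13/2 - 3*Z/4 (t(Z) = -8 + (-3*Z + 6)/4 = -8 + (6 - 3*Z)/4 = -8 + (3/2 - 3*Z/4) = -13/2 - 3*Z/4)
x = -3321/2 (x = (-13/2 - ¾*5)*162 = (-13/2 - 15/4)*162 = -41/4*162 = -3321/2 ≈ -1660.5)
x*(-3*4*(-2)) = -3321*(-3*4)*(-2)/2 = -(-19926)*(-2) = -3321/2*24 = -39852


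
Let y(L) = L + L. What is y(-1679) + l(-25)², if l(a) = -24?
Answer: -2782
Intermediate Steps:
y(L) = 2*L
y(-1679) + l(-25)² = 2*(-1679) + (-24)² = -3358 + 576 = -2782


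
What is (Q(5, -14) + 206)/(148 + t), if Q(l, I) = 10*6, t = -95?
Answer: 266/53 ≈ 5.0189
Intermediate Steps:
Q(l, I) = 60
(Q(5, -14) + 206)/(148 + t) = (60 + 206)/(148 - 95) = 266/53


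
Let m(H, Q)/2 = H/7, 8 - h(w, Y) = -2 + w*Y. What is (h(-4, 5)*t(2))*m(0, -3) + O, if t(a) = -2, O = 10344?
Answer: 10344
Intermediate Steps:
h(w, Y) = 10 - Y*w (h(w, Y) = 8 - (-2 + w*Y) = 8 - (-2 + Y*w) = 8 + (2 - Y*w) = 10 - Y*w)
m(H, Q) = 2*H/7 (m(H, Q) = 2*(H/7) = 2*H/7)
(h(-4, 5)*t(2))*m(0, -3) + O = ((10 - 1*5*(-4))*(-2))*((2/7)*0) + 10344 = ((10 + 20)*(-2))*0 + 10344 = (30*(-2))*0 + 10344 = -60*0 + 10344 = 0 + 10344 = 10344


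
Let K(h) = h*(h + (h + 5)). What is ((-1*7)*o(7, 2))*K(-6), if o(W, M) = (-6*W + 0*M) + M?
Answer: 11760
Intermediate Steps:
K(h) = h*(5 + 2*h) (K(h) = h*(h + (5 + h)) = h*(5 + 2*h))
o(W, M) = M - 6*W (o(W, M) = (-6*W + 0) + M = -6*W + M = M - 6*W)
((-1*7)*o(7, 2))*K(-6) = ((-1*7)*(2 - 6*7))*(-6*(5 + 2*(-6))) = (-7*(2 - 42))*(-6*(5 - 12)) = (-7*(-40))*(-6*(-7)) = 280*42 = 11760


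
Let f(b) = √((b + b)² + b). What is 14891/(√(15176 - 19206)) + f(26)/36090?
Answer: √2730/36090 - 14891*I*√4030/4030 ≈ 0.0014478 - 234.57*I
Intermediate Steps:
f(b) = √(b + 4*b²) (f(b) = √((2*b)² + b) = √(4*b² + b) = √(b + 4*b²))
14891/(√(15176 - 19206)) + f(26)/36090 = 14891/(√(15176 - 19206)) + √(26*(1 + 4*26))/36090 = 14891/(√(-4030)) + √(26*(1 + 104))*(1/36090) = 14891/((I*√4030)) + √(26*105)*(1/36090) = 14891*(-I*√4030/4030) + √2730*(1/36090) = -14891*I*√4030/4030 + √2730/36090 = √2730/36090 - 14891*I*√4030/4030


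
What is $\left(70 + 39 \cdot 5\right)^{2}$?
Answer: $70225$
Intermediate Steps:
$\left(70 + 39 \cdot 5\right)^{2} = \left(70 + 195\right)^{2} = 265^{2} = 70225$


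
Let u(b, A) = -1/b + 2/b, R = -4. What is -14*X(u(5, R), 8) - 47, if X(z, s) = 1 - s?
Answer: 51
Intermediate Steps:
u(b, A) = 1/b
-14*X(u(5, R), 8) - 47 = -14*(1 - 1*8) - 47 = -14*(1 - 8) - 47 = -14*(-7) - 47 = 98 - 47 = 51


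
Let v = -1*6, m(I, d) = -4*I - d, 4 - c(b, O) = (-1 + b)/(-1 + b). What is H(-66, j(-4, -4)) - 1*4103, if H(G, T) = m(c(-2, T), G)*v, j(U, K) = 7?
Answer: -4427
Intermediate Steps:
c(b, O) = 3 (c(b, O) = 4 - (-1 + b)/(-1 + b) = 4 - 1*1 = 4 - 1 = 3)
m(I, d) = -d - 4*I
v = -6
H(G, T) = 72 + 6*G (H(G, T) = (-G - 4*3)*(-6) = (-G - 12)*(-6) = (-12 - G)*(-6) = 72 + 6*G)
H(-66, j(-4, -4)) - 1*4103 = (72 + 6*(-66)) - 1*4103 = (72 - 396) - 4103 = -324 - 4103 = -4427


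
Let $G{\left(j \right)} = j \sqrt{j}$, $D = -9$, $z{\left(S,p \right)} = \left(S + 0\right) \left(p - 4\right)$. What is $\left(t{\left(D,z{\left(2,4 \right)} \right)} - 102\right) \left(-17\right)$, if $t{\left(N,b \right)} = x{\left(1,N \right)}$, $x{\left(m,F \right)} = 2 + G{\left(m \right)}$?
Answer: $1683$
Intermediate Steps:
$z{\left(S,p \right)} = S \left(-4 + p\right)$
$G{\left(j \right)} = j^{\frac{3}{2}}$
$x{\left(m,F \right)} = 2 + m^{\frac{3}{2}}$
$t{\left(N,b \right)} = 3$ ($t{\left(N,b \right)} = 2 + 1^{\frac{3}{2}} = 2 + 1 = 3$)
$\left(t{\left(D,z{\left(2,4 \right)} \right)} - 102\right) \left(-17\right) = \left(3 - 102\right) \left(-17\right) = \left(-99\right) \left(-17\right) = 1683$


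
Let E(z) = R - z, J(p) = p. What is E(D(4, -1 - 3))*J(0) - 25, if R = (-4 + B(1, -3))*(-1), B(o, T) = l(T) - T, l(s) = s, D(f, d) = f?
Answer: -25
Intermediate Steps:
B(o, T) = 0 (B(o, T) = T - T = 0)
R = 4 (R = (-4 + 0)*(-1) = -4*(-1) = 4)
E(z) = 4 - z
E(D(4, -1 - 3))*J(0) - 25 = (4 - 1*4)*0 - 25 = (4 - 4)*0 - 25 = 0*0 - 25 = 0 - 25 = -25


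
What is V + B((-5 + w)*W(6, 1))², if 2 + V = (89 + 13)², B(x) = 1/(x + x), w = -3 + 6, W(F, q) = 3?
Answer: 1497889/144 ≈ 10402.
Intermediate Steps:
w = 3
B(x) = 1/(2*x)
V = 10402 (V = -2 + (89 + 13)² = -2 + 102² = -2 + 10404 = 10402)
V + B((-5 + w)*W(6, 1))² = 10402 + (1/(2*(((-5 + 3)*3))))² = 10402 + (1/(2*((-2*3))))² = 10402 + ((½)/(-6))² = 10402 + ((½)*(-⅙))² = 10402 + (-1/12)² = 10402 + 1/144 = 1497889/144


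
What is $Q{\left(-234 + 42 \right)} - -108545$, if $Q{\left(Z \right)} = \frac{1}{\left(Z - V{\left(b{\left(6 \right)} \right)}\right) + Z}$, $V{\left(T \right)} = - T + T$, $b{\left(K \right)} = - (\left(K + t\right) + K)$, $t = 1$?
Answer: $\frac{41681279}{384} \approx 1.0855 \cdot 10^{5}$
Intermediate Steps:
$b{\left(K \right)} = -1 - 2 K$ ($b{\left(K \right)} = - (\left(K + 1\right) + K) = - (\left(1 + K\right) + K) = - (1 + 2 K) = -1 - 2 K$)
$V{\left(T \right)} = 0$
$Q{\left(Z \right)} = \frac{1}{2 Z}$ ($Q{\left(Z \right)} = \frac{1}{\left(Z - 0\right) + Z} = \frac{1}{\left(Z + 0\right) + Z} = \frac{1}{Z + Z} = \frac{1}{2 Z}$)
$Q{\left(-234 + 42 \right)} - -108545 = \frac{1}{2 \left(-234 + 42\right)} - -108545 = \frac{1}{2 \left(-192\right)} + 108545 = \frac{1}{2} \left(- \frac{1}{192}\right) + 108545 = - \frac{1}{384} + 108545 = \frac{41681279}{384}$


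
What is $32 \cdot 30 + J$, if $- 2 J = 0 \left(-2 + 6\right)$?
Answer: $960$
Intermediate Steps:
$J = 0$ ($J = - \frac{0 \left(-2 + 6\right)}{2} = - \frac{0 \cdot 4}{2} = \left(- \frac{1}{2}\right) 0 = 0$)
$32 \cdot 30 + J = 32 \cdot 30 + 0 = 960 + 0 = 960$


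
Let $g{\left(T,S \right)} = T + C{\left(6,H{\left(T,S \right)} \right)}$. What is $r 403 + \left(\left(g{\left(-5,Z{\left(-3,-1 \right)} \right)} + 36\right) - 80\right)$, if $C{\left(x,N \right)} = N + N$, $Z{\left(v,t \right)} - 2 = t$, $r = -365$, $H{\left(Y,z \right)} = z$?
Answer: $-147142$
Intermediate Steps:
$Z{\left(v,t \right)} = 2 + t$
$C{\left(x,N \right)} = 2 N$
$g{\left(T,S \right)} = T + 2 S$
$r 403 + \left(\left(g{\left(-5,Z{\left(-3,-1 \right)} \right)} + 36\right) - 80\right) = \left(-365\right) 403 - \left(49 - 2 \left(2 - 1\right)\right) = -147095 + \left(\left(\left(-5 + 2 \cdot 1\right) + 36\right) - 80\right) = -147095 + \left(\left(\left(-5 + 2\right) + 36\right) - 80\right) = -147095 + \left(\left(-3 + 36\right) - 80\right) = -147095 + \left(33 - 80\right) = -147095 - 47 = -147142$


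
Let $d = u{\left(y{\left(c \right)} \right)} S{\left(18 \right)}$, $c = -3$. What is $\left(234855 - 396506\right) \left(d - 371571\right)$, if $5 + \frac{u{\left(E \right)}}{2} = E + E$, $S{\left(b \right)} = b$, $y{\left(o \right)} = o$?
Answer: $60128837517$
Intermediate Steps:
$u{\left(E \right)} = -10 + 4 E$ ($u{\left(E \right)} = -10 + 2 \left(E + E\right) = -10 + 2 \cdot 2 E = -10 + 4 E$)
$d = -396$ ($d = \left(-10 + 4 \left(-3\right)\right) 18 = \left(-10 - 12\right) 18 = \left(-22\right) 18 = -396$)
$\left(234855 - 396506\right) \left(d - 371571\right) = \left(234855 - 396506\right) \left(-396 - 371571\right) = \left(-161651\right) \left(-371967\right) = 60128837517$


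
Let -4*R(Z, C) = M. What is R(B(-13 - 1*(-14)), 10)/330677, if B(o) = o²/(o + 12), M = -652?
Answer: 163/330677 ≈ 0.00049293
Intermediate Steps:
B(o) = o²/(12 + o)
R(Z, C) = 163 (R(Z, C) = -¼*(-652) = 163)
R(B(-13 - 1*(-14)), 10)/330677 = 163/330677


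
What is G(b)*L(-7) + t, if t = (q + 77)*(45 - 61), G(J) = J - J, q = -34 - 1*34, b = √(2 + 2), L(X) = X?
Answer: -144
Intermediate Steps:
b = 2 (b = √4 = 2)
q = -68 (q = -34 - 34 = -68)
G(J) = 0
t = -144 (t = (-68 + 77)*(45 - 61) = 9*(-16) = -144)
G(b)*L(-7) + t = 0*(-7) - 144 = 0 - 144 = -144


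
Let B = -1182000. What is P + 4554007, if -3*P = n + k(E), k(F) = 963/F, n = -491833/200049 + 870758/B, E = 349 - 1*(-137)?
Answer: 4845739992504248213/1064060631000 ≈ 4.5540e+6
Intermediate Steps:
E = 486 (E = 349 + 137 = 486)
n = -125923478857/39409653000 (n = -491833/200049 + 870758/(-1182000) = -491833*1/200049 + 870758*(-1/1182000) = -491833/200049 - 435379/591000 = -125923478857/39409653000 ≈ -3.1952)
P = 430505831213/1064060631000 (P = -(-125923478857/39409653000 + 963/486)/3 = -(-125923478857/39409653000 + 963*(1/486))/3 = -(-125923478857/39409653000 + 107/54)/3 = -1/3*(-430505831213/354686877000) = 430505831213/1064060631000 ≈ 0.40459)
P + 4554007 = 430505831213/1064060631000 + 4554007 = 4845739992504248213/1064060631000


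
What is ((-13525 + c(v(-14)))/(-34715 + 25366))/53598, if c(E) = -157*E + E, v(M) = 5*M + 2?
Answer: 2917/501087702 ≈ 5.8213e-6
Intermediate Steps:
v(M) = 2 + 5*M
c(E) = -156*E
((-13525 + c(v(-14)))/(-34715 + 25366))/53598 = ((-13525 - 156*(2 + 5*(-14)))/(-34715 + 25366))/53598 = ((-13525 - 156*(2 - 70))/(-9349))*(1/53598) = ((-13525 - 156*(-68))*(-1/9349))*(1/53598) = ((-13525 + 10608)*(-1/9349))*(1/53598) = -2917*(-1/9349)*(1/53598) = (2917/9349)*(1/53598) = 2917/501087702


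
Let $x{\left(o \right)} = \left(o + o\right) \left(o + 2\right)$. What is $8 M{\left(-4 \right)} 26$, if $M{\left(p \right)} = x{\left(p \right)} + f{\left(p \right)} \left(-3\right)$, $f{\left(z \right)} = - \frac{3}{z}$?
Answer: $2860$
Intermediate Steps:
$x{\left(o \right)} = 2 o \left(2 + o\right)$
$M{\left(p \right)} = \frac{9}{p} + 2 p \left(2 + p\right)$ ($M{\left(p \right)} = 2 p \left(2 + p\right) + - \frac{3}{p} \left(-3\right) = 2 p \left(2 + p\right) + \frac{9}{p} = \frac{9}{p} + 2 p \left(2 + p\right)$)
$8 M{\left(-4 \right)} 26 = 8 \frac{9 + 2 \left(-4\right)^{2} \left(2 - 4\right)}{-4} \cdot 26 = 8 \left(- \frac{9 + 2 \cdot 16 \left(-2\right)}{4}\right) 26 = 8 \left(- \frac{9 - 64}{4}\right) 26 = 8 \left(\left(- \frac{1}{4}\right) \left(-55\right)\right) 26 = 8 \cdot \frac{55}{4} \cdot 26 = 110 \cdot 26 = 2860$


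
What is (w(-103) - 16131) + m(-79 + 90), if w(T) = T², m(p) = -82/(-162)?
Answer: -447241/81 ≈ -5521.5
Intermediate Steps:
m(p) = 41/81 (m(p) = -82*(-1/162) = 41/81)
(w(-103) - 16131) + m(-79 + 90) = ((-103)² - 16131) + 41/81 = (10609 - 16131) + 41/81 = -5522 + 41/81 = -447241/81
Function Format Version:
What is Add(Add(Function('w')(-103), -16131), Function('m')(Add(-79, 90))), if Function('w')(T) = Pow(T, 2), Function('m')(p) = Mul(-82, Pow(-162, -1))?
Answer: Rational(-447241, 81) ≈ -5521.5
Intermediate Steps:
Function('m')(p) = Rational(41, 81) (Function('m')(p) = Mul(-82, Rational(-1, 162)) = Rational(41, 81))
Add(Add(Function('w')(-103), -16131), Function('m')(Add(-79, 90))) = Add(Add(Pow(-103, 2), -16131), Rational(41, 81)) = Add(Add(10609, -16131), Rational(41, 81)) = Add(-5522, Rational(41, 81)) = Rational(-447241, 81)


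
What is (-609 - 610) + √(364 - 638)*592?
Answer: -1219 + 592*I*√274 ≈ -1219.0 + 9799.3*I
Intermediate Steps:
(-609 - 610) + √(364 - 638)*592 = -1219 + √(-274)*592 = -1219 + (I*√274)*592 = -1219 + 592*I*√274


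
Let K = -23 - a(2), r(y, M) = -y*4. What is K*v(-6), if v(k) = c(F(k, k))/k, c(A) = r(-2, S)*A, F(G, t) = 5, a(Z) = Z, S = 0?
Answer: 500/3 ≈ 166.67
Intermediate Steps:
r(y, M) = -4*y
c(A) = 8*A (c(A) = (-4*(-2))*A = 8*A)
v(k) = 40/k (v(k) = (8*5)/k = 40/k)
K = -25 (K = -23 - 1*2 = -23 - 2 = -25)
K*v(-6) = -1000/(-6) = -1000*(-1)/6 = -25*(-20/3) = 500/3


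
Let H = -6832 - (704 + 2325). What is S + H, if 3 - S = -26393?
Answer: 16535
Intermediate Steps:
H = -9861 (H = -6832 - 1*3029 = -6832 - 3029 = -9861)
S = 26396 (S = 3 - 1*(-26393) = 3 + 26393 = 26396)
S + H = 26396 - 9861 = 16535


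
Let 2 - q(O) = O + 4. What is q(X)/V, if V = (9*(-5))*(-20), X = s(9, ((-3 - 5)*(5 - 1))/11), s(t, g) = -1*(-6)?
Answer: -2/225 ≈ -0.0088889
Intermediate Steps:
s(t, g) = 6
X = 6
q(O) = -2 - O (q(O) = 2 - (O + 4) = 2 - (4 + O) = 2 + (-4 - O) = -2 - O)
V = 900 (V = -45*(-20) = 900)
q(X)/V = (-2 - 1*6)/900 = (-2 - 6)*(1/900) = -8*1/900 = -2/225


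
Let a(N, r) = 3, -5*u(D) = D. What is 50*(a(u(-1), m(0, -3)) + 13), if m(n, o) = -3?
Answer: 800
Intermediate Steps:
u(D) = -D/5
50*(a(u(-1), m(0, -3)) + 13) = 50*(3 + 13) = 50*16 = 800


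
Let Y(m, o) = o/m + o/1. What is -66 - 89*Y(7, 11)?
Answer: -8294/7 ≈ -1184.9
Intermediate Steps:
Y(m, o) = o + o/m (Y(m, o) = o/m + o*1 = o/m + o = o + o/m)
-66 - 89*Y(7, 11) = -66 - 89*(11 + 11/7) = -66 - 89*88/7 = -66 - 7832/7 = -8294/7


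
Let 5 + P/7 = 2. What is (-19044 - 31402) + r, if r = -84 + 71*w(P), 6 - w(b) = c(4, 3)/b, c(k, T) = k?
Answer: -1051900/21 ≈ -50091.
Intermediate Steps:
P = -21 (P = -35 + 7*2 = -35 + 14 = -21)
w(b) = 6 - 4/b
r = 7466/21 (r = -84 + 71*(6 - 4/(-21)) = -84 + 71*(6 - 4*(-1/21)) = -84 + 71*(6 + 4/21) = -84 + 71*(130/21) = -84 + 9230/21 = 7466/21 ≈ 355.52)
(-19044 - 31402) + r = (-19044 - 31402) + 7466/21 = -50446 + 7466/21 = -1051900/21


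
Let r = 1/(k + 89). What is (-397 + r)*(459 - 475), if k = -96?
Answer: 44480/7 ≈ 6354.3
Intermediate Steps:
r = -⅐ (r = 1/(-96 + 89) = 1/(-7) = -⅐ ≈ -0.14286)
(-397 + r)*(459 - 475) = (-397 - ⅐)*(459 - 475) = -2780/7*(-16) = 44480/7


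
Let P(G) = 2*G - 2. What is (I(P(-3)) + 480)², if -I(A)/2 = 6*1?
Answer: 219024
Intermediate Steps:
P(G) = -2 + 2*G
I(A) = -12
(I(P(-3)) + 480)² = (-12 + 480)² = 468² = 219024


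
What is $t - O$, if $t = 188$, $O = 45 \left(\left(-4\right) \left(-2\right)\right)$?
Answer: $-172$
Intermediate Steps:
$O = 360$ ($O = 45 \cdot 8 = 360$)
$t - O = 188 - 360 = -172$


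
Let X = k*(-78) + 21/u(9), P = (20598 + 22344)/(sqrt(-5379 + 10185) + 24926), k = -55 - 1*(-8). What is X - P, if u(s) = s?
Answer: 3417101378237/931951005 + 64413*sqrt(534)/310650335 ≈ 3666.6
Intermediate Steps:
k = -47 (k = -55 + 8 = -47)
P = 42942/(24926 + 3*sqrt(534)) (P = 42942/(sqrt(4806) + 24926) = 42942/(3*sqrt(534) + 24926) = 42942/(24926 + 3*sqrt(534)) ≈ 1.7180)
X = 11005/3 (X = -47*(-78) + 21/9 = 3666 + 21*(1/9) = 3666 + 7/3 = 11005/3 ≈ 3668.3)
X - P = 11005/3 - (535186146/310650335 - 64413*sqrt(534)/310650335) = 11005/3 + (-535186146/310650335 + 64413*sqrt(534)/310650335) = 3417101378237/931951005 + 64413*sqrt(534)/310650335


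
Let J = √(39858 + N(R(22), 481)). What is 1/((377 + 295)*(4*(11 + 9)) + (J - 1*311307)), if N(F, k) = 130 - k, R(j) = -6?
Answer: -85849/22110139234 - √39507/66330417702 ≈ -3.8858e-6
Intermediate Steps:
J = √39507 (J = √(39858 + (130 - 1*481)) = √(39858 + (130 - 481)) = √(39858 - 351) = √39507 ≈ 198.76)
1/((377 + 295)*(4*(11 + 9)) + (J - 1*311307)) = 1/((377 + 295)*(4*(11 + 9)) + (√39507 - 1*311307)) = 1/(672*(4*20) + (√39507 - 311307)) = 1/(672*80 + (-311307 + √39507)) = 1/(53760 + (-311307 + √39507)) = 1/(-257547 + √39507)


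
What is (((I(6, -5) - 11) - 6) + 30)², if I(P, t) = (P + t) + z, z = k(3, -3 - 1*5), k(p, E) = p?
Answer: 289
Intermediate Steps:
z = 3
I(P, t) = 3 + P + t (I(P, t) = (P + t) + 3 = 3 + P + t)
(((I(6, -5) - 11) - 6) + 30)² = ((((3 + 6 - 5) - 11) - 6) + 30)² = (((4 - 11) - 6) + 30)² = ((-7 - 6) + 30)² = (-13 + 30)² = 17² = 289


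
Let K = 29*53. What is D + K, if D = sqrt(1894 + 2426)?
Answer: 1537 + 12*sqrt(30) ≈ 1602.7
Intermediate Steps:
K = 1537
D = 12*sqrt(30) (D = sqrt(4320) = 12*sqrt(30) ≈ 65.727)
D + K = 12*sqrt(30) + 1537 = 1537 + 12*sqrt(30)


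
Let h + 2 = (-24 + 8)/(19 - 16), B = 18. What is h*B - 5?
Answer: -137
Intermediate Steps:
h = -22/3 (h = -2 + (-24 + 8)/(19 - 16) = -2 - 16/3 = -22/3 ≈ -7.3333)
h*B - 5 = -22/3*18 - 5 = -132 - 5 = -137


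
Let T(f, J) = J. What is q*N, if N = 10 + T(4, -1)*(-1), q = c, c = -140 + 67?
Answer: -803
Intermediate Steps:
c = -73
q = -73
N = 11 (N = 10 - 1*(-1) = 10 + 1 = 11)
q*N = -73*11 = -803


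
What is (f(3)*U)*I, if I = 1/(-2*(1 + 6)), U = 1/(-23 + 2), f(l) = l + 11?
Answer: 1/21 ≈ 0.047619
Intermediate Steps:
f(l) = 11 + l
U = -1/21 (U = 1/(-21) = -1/21 ≈ -0.047619)
I = -1/14 (I = 1/(-2*7) = 1/(-14) = -1/14 ≈ -0.071429)
(f(3)*U)*I = ((11 + 3)*(-1/21))*(-1/14) = (14*(-1/21))*(-1/14) = -2/3*(-1/14) = 1/21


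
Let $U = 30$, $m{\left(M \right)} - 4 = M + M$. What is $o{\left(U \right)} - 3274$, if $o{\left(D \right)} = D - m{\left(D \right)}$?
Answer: $-3308$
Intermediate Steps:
$m{\left(M \right)} = 4 + 2 M$ ($m{\left(M \right)} = 4 + \left(M + M\right) = 4 + 2 M$)
$o{\left(D \right)} = -4 - D$ ($o{\left(D \right)} = D - \left(4 + 2 D\right) = -4 - D$)
$o{\left(U \right)} - 3274 = \left(-4 - 30\right) - 3274 = -34 - 3274 = -3308$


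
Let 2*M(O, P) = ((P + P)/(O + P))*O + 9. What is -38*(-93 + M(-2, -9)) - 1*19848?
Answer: -180651/11 ≈ -16423.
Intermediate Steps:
M(O, P) = 9/2 + O*P/(O + P) (M(O, P) = (((P + P)/(O + P))*O + 9)/2 = (((2*P)/(O + P))*O + 9)/2 = ((2*P/(O + P))*O + 9)/2 = (2*O*P/(O + P) + 9)/2 = (9 + 2*O*P/(O + P))/2 = 9/2 + O*P/(O + P))
-38*(-93 + M(-2, -9)) - 1*19848 = -38*(-93 + ((9/2)*(-2) + (9/2)*(-9) - 2*(-9))/(-2 - 9)) - 1*19848 = -38*(-93 + (-9 - 81/2 + 18)/(-11)) - 19848 = -38*(-93 - 1/11*(-63/2)) - 19848 = -38*(-93 + 63/22) - 19848 = -38*(-1983/22) - 19848 = 37677/11 - 19848 = -180651/11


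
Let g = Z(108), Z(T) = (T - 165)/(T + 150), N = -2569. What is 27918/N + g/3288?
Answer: -7894365835/726430992 ≈ -10.867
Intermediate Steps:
Z(T) = (-165 + T)/(150 + T)
g = -19/86 (g = (-165 + 108)/(150 + 108) = -57/258 = (1/258)*(-57) = -19/86 ≈ -0.22093)
27918/N + g/3288 = 27918/(-2569) - 19/86/3288 = 27918*(-1/2569) - 19/86*1/3288 = -27918/2569 - 19/282768 = -7894365835/726430992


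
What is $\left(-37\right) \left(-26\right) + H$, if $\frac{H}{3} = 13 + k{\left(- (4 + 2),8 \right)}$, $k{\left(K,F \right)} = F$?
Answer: $1025$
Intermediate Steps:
$H = 63$ ($H = 3 \left(13 + 8\right) = 3 \cdot 21 = 63$)
$\left(-37\right) \left(-26\right) + H = \left(-37\right) \left(-26\right) + 63 = 962 + 63 = 1025$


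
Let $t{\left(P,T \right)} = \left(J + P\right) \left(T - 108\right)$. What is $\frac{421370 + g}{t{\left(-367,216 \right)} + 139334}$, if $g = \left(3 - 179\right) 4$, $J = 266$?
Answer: $\frac{210333}{64213} \approx 3.2756$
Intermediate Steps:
$t{\left(P,T \right)} = \left(-108 + T\right) \left(266 + P\right)$ ($t{\left(P,T \right)} = \left(266 + P\right) \left(T - 108\right) = \left(266 + P\right) \left(-108 + T\right) = \left(-108 + T\right) \left(266 + P\right)$)
$g = -704$ ($g = \left(-176\right) 4 = -704$)
$\frac{421370 + g}{t{\left(-367,216 \right)} + 139334} = \frac{421370 - 704}{\left(-28728 - -39636 + 266 \cdot 216 - 79272\right) + 139334} = \frac{420666}{\left(-28728 + 39636 + 57456 - 79272\right) + 139334} = \frac{420666}{-10908 + 139334} = \frac{420666}{128426} = 420666 \cdot \frac{1}{128426} = \frac{210333}{64213}$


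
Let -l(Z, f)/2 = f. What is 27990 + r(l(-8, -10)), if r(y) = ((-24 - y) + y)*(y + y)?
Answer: 27030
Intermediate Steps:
l(Z, f) = -2*f
r(y) = -48*y
27990 + r(l(-8, -10)) = 27990 - (-96)*(-10) = 27990 - 48*20 = 27990 - 960 = 27030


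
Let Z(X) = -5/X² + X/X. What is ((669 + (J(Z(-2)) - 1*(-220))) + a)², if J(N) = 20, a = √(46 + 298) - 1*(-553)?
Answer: 2137788 + 5848*√86 ≈ 2.1920e+6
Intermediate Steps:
Z(X) = 1 - 5/X² (Z(X) = -5/X² + 1 = 1 - 5/X²)
a = 553 + 2*√86 (a = √344 + 553 = 2*√86 + 553 = 553 + 2*√86 ≈ 571.55)
((669 + (J(Z(-2)) - 1*(-220))) + a)² = ((669 + (20 - 1*(-220))) + (553 + 2*√86))² = ((669 + (20 + 220)) + (553 + 2*√86))² = ((669 + 240) + (553 + 2*√86))² = (909 + (553 + 2*√86))² = (1462 + 2*√86)²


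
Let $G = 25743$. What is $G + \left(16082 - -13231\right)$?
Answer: $55056$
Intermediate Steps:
$G + \left(16082 - -13231\right) = 25743 + \left(16082 - -13231\right) = 25743 + \left(16082 + 13231\right) = 25743 + 29313 = 55056$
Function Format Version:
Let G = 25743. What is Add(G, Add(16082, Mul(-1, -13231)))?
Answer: 55056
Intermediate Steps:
Add(G, Add(16082, Mul(-1, -13231))) = Add(25743, Add(16082, Mul(-1, -13231))) = Add(25743, Add(16082, 13231)) = Add(25743, 29313) = 55056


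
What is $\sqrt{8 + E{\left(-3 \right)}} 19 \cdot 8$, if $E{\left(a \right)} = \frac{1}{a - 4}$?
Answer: $\frac{152 \sqrt{385}}{7} \approx 426.06$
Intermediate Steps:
$E{\left(a \right)} = \frac{1}{-4 + a}$ ($E{\left(a \right)} = \frac{1}{a - 4} = \frac{1}{-4 + a}$)
$\sqrt{8 + E{\left(-3 \right)}} 19 \cdot 8 = \sqrt{8 + \frac{1}{-4 - 3}} \cdot 19 \cdot 8 = \sqrt{8 + \frac{1}{-7}} \cdot 19 \cdot 8 = \sqrt{8 - \frac{1}{7}} \cdot 19 \cdot 8 = \sqrt{\frac{55}{7}} \cdot 19 \cdot 8 = \frac{\sqrt{385}}{7} \cdot 19 \cdot 8 = \frac{19 \sqrt{385}}{7} \cdot 8 = \frac{152 \sqrt{385}}{7}$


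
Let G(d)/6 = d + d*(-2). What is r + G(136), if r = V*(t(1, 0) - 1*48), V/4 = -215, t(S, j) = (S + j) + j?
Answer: 39604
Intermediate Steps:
t(S, j) = S + 2*j
G(d) = -6*d (G(d) = 6*(d + d*(-2)) = 6*(d - 2*d) = 6*(-d) = -6*d)
V = -860 (V = 4*(-215) = -860)
r = 40420 (r = -860*((1 + 2*0) - 1*48) = -860*((1 + 0) - 48) = -860*(1 - 48) = -860*(-47) = 40420)
r + G(136) = 40420 - 6*136 = 40420 - 816 = 39604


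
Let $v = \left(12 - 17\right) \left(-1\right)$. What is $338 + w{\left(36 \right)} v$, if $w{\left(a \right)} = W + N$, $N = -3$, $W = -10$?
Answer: $273$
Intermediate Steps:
$v = 5$ ($v = \left(-5\right) \left(-1\right) = 5$)
$w{\left(a \right)} = -13$ ($w{\left(a \right)} = -10 - 3 = -13$)
$338 + w{\left(36 \right)} v = 338 - 65 = 273$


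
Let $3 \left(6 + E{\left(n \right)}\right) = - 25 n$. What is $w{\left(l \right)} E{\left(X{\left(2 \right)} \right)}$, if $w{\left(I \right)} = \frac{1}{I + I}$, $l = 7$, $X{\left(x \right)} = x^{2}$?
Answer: $- \frac{59}{21} \approx -2.8095$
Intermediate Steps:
$E{\left(n \right)} = -6 - \frac{25 n}{3}$ ($E{\left(n \right)} = -6 + \frac{\left(-25\right) n}{3} = -6 - \frac{25 n}{3}$)
$w{\left(I \right)} = \frac{1}{2 I}$
$w{\left(l \right)} E{\left(X{\left(2 \right)} \right)} = \frac{1}{2 \cdot 7} \left(-6 - \frac{25 \cdot 2^{2}}{3}\right) = \frac{1}{2} \cdot \frac{1}{7} \left(-6 - \frac{100}{3}\right) = \frac{-6 - \frac{100}{3}}{14} = \frac{1}{14} \left(- \frac{118}{3}\right) = - \frac{59}{21}$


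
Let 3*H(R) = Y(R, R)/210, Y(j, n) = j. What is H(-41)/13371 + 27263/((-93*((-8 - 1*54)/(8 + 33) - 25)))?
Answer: 3138632681953/283854429810 ≈ 11.057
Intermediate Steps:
H(R) = R/630 (H(R) = (R/210)/3 = R/630)
H(-41)/13371 + 27263/((-93*((-8 - 1*54)/(8 + 33) - 25))) = ((1/630)*(-41))/13371 + 27263/((-93*((-8 - 1*54)/(8 + 33) - 25))) = -41/630*1/13371 + 27263/((-93*((-8 - 54)/41 - 25))) = -41/8423730 + 27263/((-93*(-62*1/41 - 25))) = -41/8423730 + 27263/((-93*(-62/41 - 25))) = -41/8423730 + 27263/((-93*(-1087/41))) = -41/8423730 + 27263/(101091/41) = -41/8423730 + 27263*(41/101091) = -41/8423730 + 1117783/101091 = 3138632681953/283854429810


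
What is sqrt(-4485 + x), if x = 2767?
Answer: I*sqrt(1718) ≈ 41.449*I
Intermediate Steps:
sqrt(-4485 + x) = sqrt(-4485 + 2767) = sqrt(-1718) = I*sqrt(1718)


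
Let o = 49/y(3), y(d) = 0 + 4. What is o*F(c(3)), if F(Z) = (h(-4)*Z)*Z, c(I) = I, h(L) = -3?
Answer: -1323/4 ≈ -330.75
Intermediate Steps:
y(d) = 4
o = 49/4 ≈ 12.250
F(Z) = -3*Z**2 (F(Z) = (-3*Z)*Z = -3*Z**2)
o*F(c(3)) = 49*(-3*3**2)/4 = 49*(-3*9)/4 = (49/4)*(-27) = -1323/4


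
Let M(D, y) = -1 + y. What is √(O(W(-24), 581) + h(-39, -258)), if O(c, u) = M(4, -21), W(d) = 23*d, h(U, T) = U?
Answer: I*√61 ≈ 7.8102*I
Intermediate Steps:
O(c, u) = -22 (O(c, u) = -1 - 21 = -22)
√(O(W(-24), 581) + h(-39, -258)) = √(-22 - 39) = √(-61) = I*√61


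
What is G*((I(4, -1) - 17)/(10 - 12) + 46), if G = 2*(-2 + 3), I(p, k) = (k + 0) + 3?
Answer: 107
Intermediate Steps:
I(p, k) = 3 + k (I(p, k) = k + 3 = 3 + k)
G = 2 (G = 2*1 = 2)
G*((I(4, -1) - 17)/(10 - 12) + 46) = 2*(((3 - 1) - 17)/(10 - 12) + 46) = 2*((2 - 17)/(-2) + 46) = 2*(-15*(-1/2) + 46) = 2*(15/2 + 46) = 2*(107/2) = 107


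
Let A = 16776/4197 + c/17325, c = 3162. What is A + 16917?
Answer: 136710017671/8079225 ≈ 16921.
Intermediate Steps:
A = 33768346/8079225 (A = 16776/4197 + 3162/17325 = 16776*(1/4197) + 3162*(1/17325) = 5592/1399 + 1054/5775 = 33768346/8079225 ≈ 4.1796)
A + 16917 = 33768346/8079225 + 16917 = 136710017671/8079225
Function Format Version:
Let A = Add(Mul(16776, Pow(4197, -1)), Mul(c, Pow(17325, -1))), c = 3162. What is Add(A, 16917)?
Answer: Rational(136710017671, 8079225) ≈ 16921.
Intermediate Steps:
A = Rational(33768346, 8079225) (A = Add(Mul(16776, Pow(4197, -1)), Mul(3162, Pow(17325, -1))) = Add(Mul(16776, Rational(1, 4197)), Mul(3162, Rational(1, 17325))) = Add(Rational(5592, 1399), Rational(1054, 5775)) = Rational(33768346, 8079225) ≈ 4.1796)
Add(A, 16917) = Add(Rational(33768346, 8079225), 16917) = Rational(136710017671, 8079225)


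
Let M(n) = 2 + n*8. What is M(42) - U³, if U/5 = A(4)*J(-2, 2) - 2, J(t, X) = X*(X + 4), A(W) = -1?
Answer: 343338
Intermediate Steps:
J(t, X) = X*(4 + X)
U = -70 (U = 5*(-2*(4 + 2) - 2) = 5*(-2*6 - 2) = 5*(-1*12 - 2) = 5*(-12 - 2) = 5*(-14) = -70)
M(n) = 2 + 8*n
M(42) - U³ = (2 + 8*42) - 1*(-70)³ = (2 + 336) - 1*(-343000) = 338 + 343000 = 343338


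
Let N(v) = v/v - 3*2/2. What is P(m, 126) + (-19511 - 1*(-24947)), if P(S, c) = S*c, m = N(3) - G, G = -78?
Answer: 15012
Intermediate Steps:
N(v) = -2 (N(v) = 1 - 6*½ = 1 - 3 = -2)
m = 76 (m = -2 - 1*(-78) = -2 + 78 = 76)
P(m, 126) + (-19511 - 1*(-24947)) = 76*126 + (-19511 - 1*(-24947)) = 9576 + (-19511 + 24947) = 9576 + 5436 = 15012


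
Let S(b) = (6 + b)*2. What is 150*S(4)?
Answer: 3000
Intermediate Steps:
S(b) = 12 + 2*b
150*S(4) = 150*(12 + 2*4) = 150*(12 + 8) = 150*20 = 3000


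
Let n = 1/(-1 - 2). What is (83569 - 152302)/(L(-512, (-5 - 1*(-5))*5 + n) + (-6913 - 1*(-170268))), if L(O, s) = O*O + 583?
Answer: -68733/426082 ≈ -0.16131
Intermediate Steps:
n = -1/3 (n = 1/(-3) = -1/3 ≈ -0.33333)
L(O, s) = 583 + O**2 (L(O, s) = O**2 + 583 = 583 + O**2)
(83569 - 152302)/(L(-512, (-5 - 1*(-5))*5 + n) + (-6913 - 1*(-170268))) = (83569 - 152302)/((583 + (-512)**2) + (-6913 - 1*(-170268))) = -68733/((583 + 262144) + (-6913 + 170268)) = -68733/(262727 + 163355) = -68733/426082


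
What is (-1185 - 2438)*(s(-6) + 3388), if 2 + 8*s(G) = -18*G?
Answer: -49290915/4 ≈ -1.2323e+7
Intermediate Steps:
s(G) = -¼ - 9*G/4 (s(G) = -¼ + (-18*G)/8 = -¼ - 9*G/4)
(-1185 - 2438)*(s(-6) + 3388) = (-1185 - 2438)*((-¼ - 9/4*(-6)) + 3388) = -3623*((-¼ + 27/2) + 3388) = -3623*(53/4 + 3388) = -3623*13605/4 = -49290915/4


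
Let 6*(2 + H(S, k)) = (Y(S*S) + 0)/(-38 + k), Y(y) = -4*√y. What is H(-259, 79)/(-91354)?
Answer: 382/5618271 ≈ 6.7992e-5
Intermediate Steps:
H(S, k) = -2 - 2*√(S²)/(3*(-38 + k)) (H(S, k) = -2 + ((-4*√(S²) + 0)/(-38 + k))/6 = -2 + ((-4*√(S²))/(-38 + k))/6 = -2 + (-4*√(S²)/(-38 + k))/6 = -2 - 2*√(S²)/(3*(-38 + k)))
H(-259, 79)/(-91354) = (2*(114 - √((-259)²) - 3*79)/(3*(-38 + 79)))/(-91354) = ((⅔)*(114 - √67081 - 237)/41)*(-1/91354) = ((⅔)*(1/41)*(114 - 1*259 - 237))*(-1/91354) = ((⅔)*(1/41)*(114 - 259 - 237))*(-1/91354) = ((⅔)*(1/41)*(-382))*(-1/91354) = -764/123*(-1/91354) = 382/5618271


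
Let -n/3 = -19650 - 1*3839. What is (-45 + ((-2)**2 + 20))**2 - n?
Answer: -70026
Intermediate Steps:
n = 70467 (n = -3*(-19650 - 1*3839) = -3*(-19650 - 3839) = -3*(-23489) = 70467)
(-45 + ((-2)**2 + 20))**2 - n = (-45 + ((-2)**2 + 20))**2 - 1*70467 = (-45 + (4 + 20))**2 - 70467 = (-45 + 24)**2 - 70467 = (-21)**2 - 70467 = 441 - 70467 = -70026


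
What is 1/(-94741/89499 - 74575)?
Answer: -89499/6674482666 ≈ -1.3409e-5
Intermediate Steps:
1/(-94741/89499 - 74575) = 1/(-6674482666/89499) = -89499/6674482666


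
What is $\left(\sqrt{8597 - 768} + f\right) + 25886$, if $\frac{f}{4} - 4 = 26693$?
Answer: $132674 + \sqrt{7829} \approx 1.3276 \cdot 10^{5}$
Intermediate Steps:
$f = 106788$ ($f = 16 + 4 \cdot 26693 = 16 + 106772 = 106788$)
$\left(\sqrt{8597 - 768} + f\right) + 25886 = \left(\sqrt{8597 - 768} + 106788\right) + 25886 = \left(\sqrt{7829} + 106788\right) + 25886 = \left(106788 + \sqrt{7829}\right) + 25886 = 132674 + \sqrt{7829}$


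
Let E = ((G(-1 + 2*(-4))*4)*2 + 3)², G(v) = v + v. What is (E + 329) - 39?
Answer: 20171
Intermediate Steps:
G(v) = 2*v
E = 19881 (E = (((2*(-1 + 2*(-4)))*4)*2 + 3)² = (((2*(-1 - 8))*4)*2 + 3)² = (((2*(-9))*4)*2 + 3)² = (-18*4*2 + 3)² = (-72*2 + 3)² = (-144 + 3)² = (-141)² = 19881)
(E + 329) - 39 = (19881 + 329) - 39 = 20210 - 39 = 20171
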